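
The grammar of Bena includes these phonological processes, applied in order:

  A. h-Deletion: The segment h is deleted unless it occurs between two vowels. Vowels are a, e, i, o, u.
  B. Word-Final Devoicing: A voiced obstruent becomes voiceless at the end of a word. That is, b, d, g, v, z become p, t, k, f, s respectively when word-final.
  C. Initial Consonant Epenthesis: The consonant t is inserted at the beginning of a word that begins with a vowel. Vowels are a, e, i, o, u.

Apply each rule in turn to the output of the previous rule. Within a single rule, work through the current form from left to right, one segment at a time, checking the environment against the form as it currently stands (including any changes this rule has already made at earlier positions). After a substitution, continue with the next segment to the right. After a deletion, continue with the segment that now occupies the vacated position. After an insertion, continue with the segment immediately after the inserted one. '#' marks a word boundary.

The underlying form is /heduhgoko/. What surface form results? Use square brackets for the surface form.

[tedugoko]

A h-Deletion: [heduhgoko] → [edugoko]
B Word-Final Devoicing: no change — [edugoko]
C Initial Consonant Epenthesis: [edugoko] → [tedugoko]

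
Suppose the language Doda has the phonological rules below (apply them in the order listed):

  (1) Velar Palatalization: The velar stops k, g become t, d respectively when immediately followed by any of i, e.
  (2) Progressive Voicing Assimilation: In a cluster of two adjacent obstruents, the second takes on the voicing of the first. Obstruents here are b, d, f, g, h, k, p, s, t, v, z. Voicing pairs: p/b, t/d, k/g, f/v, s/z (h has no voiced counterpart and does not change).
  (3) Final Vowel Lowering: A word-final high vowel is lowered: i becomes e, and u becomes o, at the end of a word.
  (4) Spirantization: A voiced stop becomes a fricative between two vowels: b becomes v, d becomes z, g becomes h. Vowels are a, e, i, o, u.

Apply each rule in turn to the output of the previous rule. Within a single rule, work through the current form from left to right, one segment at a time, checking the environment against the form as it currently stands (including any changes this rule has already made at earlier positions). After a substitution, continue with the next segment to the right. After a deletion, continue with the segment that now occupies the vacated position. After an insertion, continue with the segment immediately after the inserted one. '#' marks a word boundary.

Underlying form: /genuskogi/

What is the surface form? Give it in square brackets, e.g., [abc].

(1) Velar Palatalization: [genuskogi] → [denuskodi]
(2) Progressive Voicing Assimilation: no change — [denuskodi]
(3) Final Vowel Lowering: [denuskodi] → [denuskode]
(4) Spirantization: [denuskode] → [denuskoze]

[denuskoze]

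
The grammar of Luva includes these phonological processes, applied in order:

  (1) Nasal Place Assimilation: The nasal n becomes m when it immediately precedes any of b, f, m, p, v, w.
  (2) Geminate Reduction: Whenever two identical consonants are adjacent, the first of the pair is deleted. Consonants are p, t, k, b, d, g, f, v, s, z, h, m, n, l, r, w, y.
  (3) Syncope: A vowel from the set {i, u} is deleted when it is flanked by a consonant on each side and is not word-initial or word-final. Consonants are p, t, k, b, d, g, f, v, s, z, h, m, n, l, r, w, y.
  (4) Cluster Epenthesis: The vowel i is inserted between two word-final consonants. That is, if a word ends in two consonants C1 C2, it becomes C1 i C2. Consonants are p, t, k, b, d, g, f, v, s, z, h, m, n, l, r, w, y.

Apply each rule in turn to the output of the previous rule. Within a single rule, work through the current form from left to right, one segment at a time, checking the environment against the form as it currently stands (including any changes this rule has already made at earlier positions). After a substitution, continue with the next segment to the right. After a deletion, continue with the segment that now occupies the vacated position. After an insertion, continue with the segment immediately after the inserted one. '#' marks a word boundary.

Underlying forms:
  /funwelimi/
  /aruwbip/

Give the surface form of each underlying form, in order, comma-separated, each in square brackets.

/funwelimi/:
  (1) Nasal Place Assimilation: [funwelimi] → [fumwelimi]
  (2) Geminate Reduction: no change — [fumwelimi]
  (3) Syncope: [fumwelimi] → [fmwelmi]
  (4) Cluster Epenthesis: no change — [fmwelmi]
/aruwbip/:
  (1) Nasal Place Assimilation: no change — [aruwbip]
  (2) Geminate Reduction: no change — [aruwbip]
  (3) Syncope: [aruwbip] → [arwbp]
  (4) Cluster Epenthesis: [arwbp] → [arwbip]

[fmwelmi], [arwbip]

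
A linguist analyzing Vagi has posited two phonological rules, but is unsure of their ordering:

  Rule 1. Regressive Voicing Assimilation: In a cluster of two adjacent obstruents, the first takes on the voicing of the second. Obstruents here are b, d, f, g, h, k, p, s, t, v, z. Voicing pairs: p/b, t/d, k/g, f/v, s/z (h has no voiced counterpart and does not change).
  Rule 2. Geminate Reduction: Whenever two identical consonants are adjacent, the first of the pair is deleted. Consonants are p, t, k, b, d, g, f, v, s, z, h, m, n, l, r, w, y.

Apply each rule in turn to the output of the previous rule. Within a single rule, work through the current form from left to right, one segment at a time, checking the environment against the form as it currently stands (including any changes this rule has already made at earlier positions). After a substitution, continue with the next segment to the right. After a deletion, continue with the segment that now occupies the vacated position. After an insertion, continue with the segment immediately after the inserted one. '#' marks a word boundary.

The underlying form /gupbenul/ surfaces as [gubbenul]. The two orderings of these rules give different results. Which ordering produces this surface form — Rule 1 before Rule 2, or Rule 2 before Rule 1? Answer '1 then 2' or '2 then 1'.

2 then 1

Order 1 then 2:
  1 Regressive Voicing Assimilation: [gupbenul] → [gubbenul]
  2 Geminate Reduction: [gubbenul] → [gubenul]
  result: [gubenul]
Order 2 then 1:
  2 Geminate Reduction: no change — [gupbenul]
  1 Regressive Voicing Assimilation: [gupbenul] → [gubbenul]
  result: [gubbenul]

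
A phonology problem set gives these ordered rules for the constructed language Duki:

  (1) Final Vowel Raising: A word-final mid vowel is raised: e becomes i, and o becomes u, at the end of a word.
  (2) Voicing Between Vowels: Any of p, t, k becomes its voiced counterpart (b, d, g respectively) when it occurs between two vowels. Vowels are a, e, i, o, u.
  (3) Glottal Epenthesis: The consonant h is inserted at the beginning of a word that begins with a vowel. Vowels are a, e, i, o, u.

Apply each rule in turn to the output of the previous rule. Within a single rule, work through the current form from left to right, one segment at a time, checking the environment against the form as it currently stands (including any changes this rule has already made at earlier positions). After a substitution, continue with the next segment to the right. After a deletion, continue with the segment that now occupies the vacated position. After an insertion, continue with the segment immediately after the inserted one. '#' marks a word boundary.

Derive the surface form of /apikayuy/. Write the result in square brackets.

(1) Final Vowel Raising: no change — [apikayuy]
(2) Voicing Between Vowels: [apikayuy] → [abigayuy]
(3) Glottal Epenthesis: [abigayuy] → [habigayuy]

[habigayuy]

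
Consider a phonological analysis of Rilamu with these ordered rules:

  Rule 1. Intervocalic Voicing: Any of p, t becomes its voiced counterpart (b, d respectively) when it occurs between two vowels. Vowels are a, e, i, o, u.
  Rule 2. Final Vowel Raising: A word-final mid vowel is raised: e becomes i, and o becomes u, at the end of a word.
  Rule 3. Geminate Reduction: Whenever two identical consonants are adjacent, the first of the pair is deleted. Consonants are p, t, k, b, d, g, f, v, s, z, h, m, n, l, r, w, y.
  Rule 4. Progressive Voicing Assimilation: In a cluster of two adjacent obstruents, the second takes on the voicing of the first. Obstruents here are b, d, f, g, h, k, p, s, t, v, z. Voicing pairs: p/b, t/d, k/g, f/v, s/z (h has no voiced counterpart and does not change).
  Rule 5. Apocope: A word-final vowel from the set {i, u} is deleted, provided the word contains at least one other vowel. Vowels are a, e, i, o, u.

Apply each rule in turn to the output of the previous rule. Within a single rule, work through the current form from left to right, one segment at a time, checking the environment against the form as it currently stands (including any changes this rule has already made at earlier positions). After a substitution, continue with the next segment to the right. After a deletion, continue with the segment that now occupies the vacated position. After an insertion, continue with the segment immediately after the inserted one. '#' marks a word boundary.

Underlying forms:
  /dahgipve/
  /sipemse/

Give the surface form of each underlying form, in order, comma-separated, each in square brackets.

/dahgipve/:
  Rule 1 Intervocalic Voicing: no change — [dahgipve]
  Rule 2 Final Vowel Raising: [dahgipve] → [dahgipvi]
  Rule 3 Geminate Reduction: no change — [dahgipvi]
  Rule 4 Progressive Voicing Assimilation: [dahgipvi] → [dahkipfi]
  Rule 5 Apocope: [dahkipfi] → [dahkipf]
/sipemse/:
  Rule 1 Intervocalic Voicing: [sipemse] → [sibemse]
  Rule 2 Final Vowel Raising: [sibemse] → [sibemsi]
  Rule 3 Geminate Reduction: no change — [sibemsi]
  Rule 4 Progressive Voicing Assimilation: no change — [sibemsi]
  Rule 5 Apocope: [sibemsi] → [sibems]

[dahkipf], [sibems]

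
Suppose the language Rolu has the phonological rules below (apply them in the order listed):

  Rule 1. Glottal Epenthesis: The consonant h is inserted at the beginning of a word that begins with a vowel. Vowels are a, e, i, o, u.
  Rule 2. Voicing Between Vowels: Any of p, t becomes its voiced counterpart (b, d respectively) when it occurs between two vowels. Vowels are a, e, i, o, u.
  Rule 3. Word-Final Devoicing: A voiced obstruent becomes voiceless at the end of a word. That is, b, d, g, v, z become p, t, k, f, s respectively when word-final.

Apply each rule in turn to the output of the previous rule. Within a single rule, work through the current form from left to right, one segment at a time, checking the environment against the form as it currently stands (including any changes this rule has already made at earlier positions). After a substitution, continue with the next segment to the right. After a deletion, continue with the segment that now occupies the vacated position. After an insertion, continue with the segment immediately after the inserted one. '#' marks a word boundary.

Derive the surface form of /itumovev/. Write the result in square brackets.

Rule 1 Glottal Epenthesis: [itumovev] → [hitumovev]
Rule 2 Voicing Between Vowels: [hitumovev] → [hidumovev]
Rule 3 Word-Final Devoicing: [hidumovev] → [hidumovef]

[hidumovef]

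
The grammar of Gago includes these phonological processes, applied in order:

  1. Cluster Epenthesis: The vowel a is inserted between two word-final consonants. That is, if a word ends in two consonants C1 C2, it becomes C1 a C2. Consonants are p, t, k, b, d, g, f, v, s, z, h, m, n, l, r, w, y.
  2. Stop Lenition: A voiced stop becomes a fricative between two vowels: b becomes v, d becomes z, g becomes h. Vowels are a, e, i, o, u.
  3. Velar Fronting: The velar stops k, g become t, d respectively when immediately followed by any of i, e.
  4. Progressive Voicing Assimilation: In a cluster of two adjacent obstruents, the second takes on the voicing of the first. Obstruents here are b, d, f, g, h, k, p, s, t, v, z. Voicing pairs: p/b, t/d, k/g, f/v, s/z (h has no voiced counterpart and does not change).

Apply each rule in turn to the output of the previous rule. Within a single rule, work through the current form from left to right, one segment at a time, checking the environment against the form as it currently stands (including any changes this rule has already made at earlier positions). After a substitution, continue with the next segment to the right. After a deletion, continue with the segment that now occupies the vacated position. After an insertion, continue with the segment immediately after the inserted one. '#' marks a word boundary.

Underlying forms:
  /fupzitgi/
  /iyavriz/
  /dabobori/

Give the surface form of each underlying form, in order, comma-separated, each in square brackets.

[fupsitti], [iyavriz], [davovori]

/fupzitgi/:
  1 Cluster Epenthesis: no change — [fupzitgi]
  2 Stop Lenition: no change — [fupzitgi]
  3 Velar Fronting: [fupzitgi] → [fupzitdi]
  4 Progressive Voicing Assimilation: [fupzitdi] → [fupsitti]
/iyavriz/:
  1 Cluster Epenthesis: no change — [iyavriz]
  2 Stop Lenition: no change — [iyavriz]
  3 Velar Fronting: no change — [iyavriz]
  4 Progressive Voicing Assimilation: no change — [iyavriz]
/dabobori/:
  1 Cluster Epenthesis: no change — [dabobori]
  2 Stop Lenition: [dabobori] → [davovori]
  3 Velar Fronting: no change — [davovori]
  4 Progressive Voicing Assimilation: no change — [davovori]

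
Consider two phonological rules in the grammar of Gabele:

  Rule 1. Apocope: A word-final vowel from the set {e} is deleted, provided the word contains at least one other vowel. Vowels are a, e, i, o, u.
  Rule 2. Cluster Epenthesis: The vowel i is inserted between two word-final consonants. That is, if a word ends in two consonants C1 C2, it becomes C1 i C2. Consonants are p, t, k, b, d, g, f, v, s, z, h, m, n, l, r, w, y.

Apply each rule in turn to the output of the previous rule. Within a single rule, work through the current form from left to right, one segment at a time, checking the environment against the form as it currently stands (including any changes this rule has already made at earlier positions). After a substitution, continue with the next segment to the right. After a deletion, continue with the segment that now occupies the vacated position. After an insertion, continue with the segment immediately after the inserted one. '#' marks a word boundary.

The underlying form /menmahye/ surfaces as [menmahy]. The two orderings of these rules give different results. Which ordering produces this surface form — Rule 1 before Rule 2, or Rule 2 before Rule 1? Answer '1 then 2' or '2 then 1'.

2 then 1

Order 1 then 2:
  1 Apocope: [menmahye] → [menmahy]
  2 Cluster Epenthesis: [menmahy] → [menmahiy]
  result: [menmahiy]
Order 2 then 1:
  2 Cluster Epenthesis: no change — [menmahye]
  1 Apocope: [menmahye] → [menmahy]
  result: [menmahy]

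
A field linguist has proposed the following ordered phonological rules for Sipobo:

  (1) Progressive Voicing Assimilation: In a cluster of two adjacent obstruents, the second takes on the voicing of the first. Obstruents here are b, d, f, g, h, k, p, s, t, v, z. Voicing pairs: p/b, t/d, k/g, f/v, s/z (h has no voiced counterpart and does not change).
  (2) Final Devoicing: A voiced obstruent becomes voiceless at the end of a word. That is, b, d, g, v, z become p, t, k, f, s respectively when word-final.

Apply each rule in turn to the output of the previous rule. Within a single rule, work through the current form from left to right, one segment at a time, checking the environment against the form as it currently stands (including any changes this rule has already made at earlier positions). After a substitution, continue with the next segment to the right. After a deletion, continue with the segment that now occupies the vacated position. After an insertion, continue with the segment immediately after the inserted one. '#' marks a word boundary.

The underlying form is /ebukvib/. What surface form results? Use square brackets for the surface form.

[ebukfip]

(1) Progressive Voicing Assimilation: [ebukvib] → [ebukfib]
(2) Final Devoicing: [ebukfib] → [ebukfip]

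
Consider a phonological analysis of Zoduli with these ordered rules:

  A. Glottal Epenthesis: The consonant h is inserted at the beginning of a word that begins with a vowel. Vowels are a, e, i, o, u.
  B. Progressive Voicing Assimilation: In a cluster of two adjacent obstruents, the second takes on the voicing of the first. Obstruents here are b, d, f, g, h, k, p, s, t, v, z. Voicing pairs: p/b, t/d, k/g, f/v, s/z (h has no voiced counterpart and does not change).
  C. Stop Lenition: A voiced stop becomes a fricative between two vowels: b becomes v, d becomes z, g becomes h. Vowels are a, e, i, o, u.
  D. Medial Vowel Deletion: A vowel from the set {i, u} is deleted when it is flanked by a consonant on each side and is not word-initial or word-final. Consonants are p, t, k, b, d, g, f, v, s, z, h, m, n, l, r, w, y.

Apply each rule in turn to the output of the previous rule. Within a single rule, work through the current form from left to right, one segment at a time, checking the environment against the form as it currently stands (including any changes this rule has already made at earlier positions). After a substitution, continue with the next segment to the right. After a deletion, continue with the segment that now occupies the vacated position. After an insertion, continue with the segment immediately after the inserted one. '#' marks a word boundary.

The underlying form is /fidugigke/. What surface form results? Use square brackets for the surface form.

A Glottal Epenthesis: no change — [fidugigke]
B Progressive Voicing Assimilation: [fidugigke] → [fidugigge]
C Stop Lenition: [fidugigge] → [fizuhigge]
D Medial Vowel Deletion: [fizuhigge] → [fzhgge]

[fzhgge]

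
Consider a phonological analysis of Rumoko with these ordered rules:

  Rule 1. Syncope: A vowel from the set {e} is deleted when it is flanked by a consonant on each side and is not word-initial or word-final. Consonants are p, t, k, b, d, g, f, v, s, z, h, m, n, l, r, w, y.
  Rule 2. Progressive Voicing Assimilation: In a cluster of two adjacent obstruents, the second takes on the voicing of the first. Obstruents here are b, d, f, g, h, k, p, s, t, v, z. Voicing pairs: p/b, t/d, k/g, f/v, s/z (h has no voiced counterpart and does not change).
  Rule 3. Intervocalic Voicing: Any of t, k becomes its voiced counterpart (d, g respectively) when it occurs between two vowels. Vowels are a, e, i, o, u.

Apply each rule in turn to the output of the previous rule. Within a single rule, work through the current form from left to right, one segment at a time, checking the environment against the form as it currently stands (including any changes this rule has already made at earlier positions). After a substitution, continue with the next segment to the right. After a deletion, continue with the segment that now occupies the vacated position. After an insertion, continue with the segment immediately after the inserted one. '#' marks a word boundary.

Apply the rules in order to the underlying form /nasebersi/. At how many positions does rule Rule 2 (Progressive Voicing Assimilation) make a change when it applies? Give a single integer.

Rule 1 Syncope: [nasebersi] → [nasbrsi]
Rule 2 Progressive Voicing Assimilation: [nasbrsi] → [nasprsi]
Rule 3 Intervocalic Voicing: no change — [nasprsi]
Rule Rule 2 changed 1 position(s).

1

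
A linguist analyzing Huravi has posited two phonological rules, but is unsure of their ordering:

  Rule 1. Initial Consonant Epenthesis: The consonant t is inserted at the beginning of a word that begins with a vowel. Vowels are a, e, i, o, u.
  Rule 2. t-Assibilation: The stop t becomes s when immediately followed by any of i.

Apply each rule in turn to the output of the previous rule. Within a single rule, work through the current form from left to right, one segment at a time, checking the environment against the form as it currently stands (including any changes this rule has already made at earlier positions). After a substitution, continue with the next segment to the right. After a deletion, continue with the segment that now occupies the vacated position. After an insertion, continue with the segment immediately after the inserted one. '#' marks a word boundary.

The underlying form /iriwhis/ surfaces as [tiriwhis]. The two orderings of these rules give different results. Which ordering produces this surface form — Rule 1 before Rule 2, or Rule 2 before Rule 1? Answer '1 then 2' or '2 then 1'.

Order 1 then 2:
  1 Initial Consonant Epenthesis: [iriwhis] → [tiriwhis]
  2 t-Assibilation: [tiriwhis] → [siriwhis]
  result: [siriwhis]
Order 2 then 1:
  2 t-Assibilation: no change — [iriwhis]
  1 Initial Consonant Epenthesis: [iriwhis] → [tiriwhis]
  result: [tiriwhis]

2 then 1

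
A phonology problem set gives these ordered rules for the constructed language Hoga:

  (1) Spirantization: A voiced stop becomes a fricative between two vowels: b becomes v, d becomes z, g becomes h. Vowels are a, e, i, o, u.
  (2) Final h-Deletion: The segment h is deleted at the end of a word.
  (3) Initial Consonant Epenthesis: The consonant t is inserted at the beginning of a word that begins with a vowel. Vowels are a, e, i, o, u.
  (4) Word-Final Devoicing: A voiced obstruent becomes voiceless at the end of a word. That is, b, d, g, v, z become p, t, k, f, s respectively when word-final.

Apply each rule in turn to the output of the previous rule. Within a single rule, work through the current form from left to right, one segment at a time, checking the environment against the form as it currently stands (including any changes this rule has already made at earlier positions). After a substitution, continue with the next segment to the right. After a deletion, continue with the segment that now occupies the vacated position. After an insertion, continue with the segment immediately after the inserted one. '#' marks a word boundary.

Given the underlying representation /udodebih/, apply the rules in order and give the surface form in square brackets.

(1) Spirantization: [udodebih] → [uzozevih]
(2) Final h-Deletion: [uzozevih] → [uzozevi]
(3) Initial Consonant Epenthesis: [uzozevi] → [tuzozevi]
(4) Word-Final Devoicing: no change — [tuzozevi]

[tuzozevi]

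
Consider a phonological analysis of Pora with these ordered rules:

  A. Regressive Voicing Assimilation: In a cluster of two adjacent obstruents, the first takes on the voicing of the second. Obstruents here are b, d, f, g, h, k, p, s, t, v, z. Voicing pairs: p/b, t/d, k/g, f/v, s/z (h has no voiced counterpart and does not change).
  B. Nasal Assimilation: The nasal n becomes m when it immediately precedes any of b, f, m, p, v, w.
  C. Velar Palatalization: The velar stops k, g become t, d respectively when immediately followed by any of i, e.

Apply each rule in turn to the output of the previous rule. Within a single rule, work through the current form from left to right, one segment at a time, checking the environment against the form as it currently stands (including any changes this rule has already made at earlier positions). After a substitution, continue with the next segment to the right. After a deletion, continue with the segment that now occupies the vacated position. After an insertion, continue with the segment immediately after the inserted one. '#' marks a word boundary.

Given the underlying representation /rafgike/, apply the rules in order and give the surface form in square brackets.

A Regressive Voicing Assimilation: [rafgike] → [ravgike]
B Nasal Assimilation: no change — [ravgike]
C Velar Palatalization: [ravgike] → [ravdite]

[ravdite]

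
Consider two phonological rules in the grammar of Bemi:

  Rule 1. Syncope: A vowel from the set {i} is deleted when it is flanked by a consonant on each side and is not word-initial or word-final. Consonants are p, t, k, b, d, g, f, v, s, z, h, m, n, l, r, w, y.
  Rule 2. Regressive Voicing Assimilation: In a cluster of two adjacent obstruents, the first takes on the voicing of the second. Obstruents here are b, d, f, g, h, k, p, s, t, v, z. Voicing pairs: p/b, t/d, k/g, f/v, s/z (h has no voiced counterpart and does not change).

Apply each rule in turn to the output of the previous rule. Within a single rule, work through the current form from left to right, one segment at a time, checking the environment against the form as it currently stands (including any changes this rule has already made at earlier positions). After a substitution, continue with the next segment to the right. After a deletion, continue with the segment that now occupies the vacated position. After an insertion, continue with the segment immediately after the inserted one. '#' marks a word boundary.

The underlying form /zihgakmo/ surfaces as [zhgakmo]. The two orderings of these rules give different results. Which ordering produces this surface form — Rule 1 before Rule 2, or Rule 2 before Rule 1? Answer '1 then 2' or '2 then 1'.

Order 1 then 2:
  1 Syncope: [zihgakmo] → [zhgakmo]
  2 Regressive Voicing Assimilation: [zhgakmo] → [shgakmo]
  result: [shgakmo]
Order 2 then 1:
  2 Regressive Voicing Assimilation: no change — [zihgakmo]
  1 Syncope: [zihgakmo] → [zhgakmo]
  result: [zhgakmo]

2 then 1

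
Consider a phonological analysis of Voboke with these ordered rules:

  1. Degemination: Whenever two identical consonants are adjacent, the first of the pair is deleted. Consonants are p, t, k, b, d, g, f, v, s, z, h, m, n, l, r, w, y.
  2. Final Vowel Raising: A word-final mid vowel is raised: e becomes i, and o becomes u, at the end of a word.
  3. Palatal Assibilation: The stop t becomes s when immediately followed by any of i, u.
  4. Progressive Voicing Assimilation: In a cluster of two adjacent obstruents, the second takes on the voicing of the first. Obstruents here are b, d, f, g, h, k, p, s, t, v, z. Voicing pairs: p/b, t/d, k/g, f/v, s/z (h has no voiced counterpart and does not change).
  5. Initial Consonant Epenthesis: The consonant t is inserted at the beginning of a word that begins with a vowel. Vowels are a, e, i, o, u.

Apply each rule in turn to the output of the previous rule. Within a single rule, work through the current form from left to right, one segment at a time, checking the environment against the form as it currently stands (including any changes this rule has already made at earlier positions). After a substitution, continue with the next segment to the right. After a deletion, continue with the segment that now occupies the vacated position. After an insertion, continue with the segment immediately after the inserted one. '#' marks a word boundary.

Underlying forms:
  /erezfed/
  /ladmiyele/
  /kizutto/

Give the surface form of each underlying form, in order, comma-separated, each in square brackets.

/erezfed/:
  1 Degemination: no change — [erezfed]
  2 Final Vowel Raising: no change — [erezfed]
  3 Palatal Assibilation: no change — [erezfed]
  4 Progressive Voicing Assimilation: [erezfed] → [erezved]
  5 Initial Consonant Epenthesis: [erezved] → [terezved]
/ladmiyele/:
  1 Degemination: no change — [ladmiyele]
  2 Final Vowel Raising: [ladmiyele] → [ladmiyeli]
  3 Palatal Assibilation: no change — [ladmiyeli]
  4 Progressive Voicing Assimilation: no change — [ladmiyeli]
  5 Initial Consonant Epenthesis: no change — [ladmiyeli]
/kizutto/:
  1 Degemination: [kizutto] → [kizuto]
  2 Final Vowel Raising: [kizuto] → [kizutu]
  3 Palatal Assibilation: [kizutu] → [kizusu]
  4 Progressive Voicing Assimilation: no change — [kizusu]
  5 Initial Consonant Epenthesis: no change — [kizusu]

[terezved], [ladmiyeli], [kizusu]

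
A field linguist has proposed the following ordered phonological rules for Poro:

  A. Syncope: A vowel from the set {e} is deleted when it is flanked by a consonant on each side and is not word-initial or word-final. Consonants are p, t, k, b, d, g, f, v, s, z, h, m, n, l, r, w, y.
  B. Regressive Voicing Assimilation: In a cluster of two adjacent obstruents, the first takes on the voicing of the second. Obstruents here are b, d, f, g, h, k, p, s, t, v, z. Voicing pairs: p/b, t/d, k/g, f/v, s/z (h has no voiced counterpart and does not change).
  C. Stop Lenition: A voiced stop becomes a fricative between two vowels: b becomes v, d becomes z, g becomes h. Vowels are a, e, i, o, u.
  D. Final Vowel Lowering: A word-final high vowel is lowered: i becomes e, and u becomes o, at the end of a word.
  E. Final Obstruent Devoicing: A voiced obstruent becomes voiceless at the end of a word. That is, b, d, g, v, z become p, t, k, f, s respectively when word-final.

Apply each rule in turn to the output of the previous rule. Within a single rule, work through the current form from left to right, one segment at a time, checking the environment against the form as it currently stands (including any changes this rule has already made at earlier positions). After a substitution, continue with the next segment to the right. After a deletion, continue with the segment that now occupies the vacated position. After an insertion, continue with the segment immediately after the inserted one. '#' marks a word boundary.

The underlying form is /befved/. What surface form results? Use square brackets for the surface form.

A Syncope: [befved] → [bfvd]
B Regressive Voicing Assimilation: [bfvd] → [pvvd]
C Stop Lenition: no change — [pvvd]
D Final Vowel Lowering: no change — [pvvd]
E Final Obstruent Devoicing: [pvvd] → [pvvt]

[pvvt]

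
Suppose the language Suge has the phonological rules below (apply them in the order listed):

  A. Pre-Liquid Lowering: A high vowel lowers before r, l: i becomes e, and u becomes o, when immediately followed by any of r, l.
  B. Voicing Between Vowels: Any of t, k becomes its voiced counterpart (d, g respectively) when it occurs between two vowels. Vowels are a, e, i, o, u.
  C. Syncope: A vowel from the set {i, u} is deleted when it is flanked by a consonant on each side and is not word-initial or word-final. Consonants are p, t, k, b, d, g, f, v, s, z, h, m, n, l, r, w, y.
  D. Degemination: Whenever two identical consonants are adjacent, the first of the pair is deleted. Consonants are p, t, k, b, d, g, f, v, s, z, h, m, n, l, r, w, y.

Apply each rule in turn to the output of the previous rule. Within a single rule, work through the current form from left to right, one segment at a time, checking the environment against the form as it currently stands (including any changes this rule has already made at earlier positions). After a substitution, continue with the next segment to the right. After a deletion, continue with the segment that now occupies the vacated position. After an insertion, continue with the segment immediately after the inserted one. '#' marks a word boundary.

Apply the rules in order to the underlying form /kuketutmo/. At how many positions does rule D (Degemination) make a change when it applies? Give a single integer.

0

A Pre-Liquid Lowering: no change — [kuketutmo]
B Voicing Between Vowels: [kuketutmo] → [kugedutmo]
C Syncope: [kugedutmo] → [kgedtmo]
D Degemination: no change — [kgedtmo]
Rule D changed 0 position(s).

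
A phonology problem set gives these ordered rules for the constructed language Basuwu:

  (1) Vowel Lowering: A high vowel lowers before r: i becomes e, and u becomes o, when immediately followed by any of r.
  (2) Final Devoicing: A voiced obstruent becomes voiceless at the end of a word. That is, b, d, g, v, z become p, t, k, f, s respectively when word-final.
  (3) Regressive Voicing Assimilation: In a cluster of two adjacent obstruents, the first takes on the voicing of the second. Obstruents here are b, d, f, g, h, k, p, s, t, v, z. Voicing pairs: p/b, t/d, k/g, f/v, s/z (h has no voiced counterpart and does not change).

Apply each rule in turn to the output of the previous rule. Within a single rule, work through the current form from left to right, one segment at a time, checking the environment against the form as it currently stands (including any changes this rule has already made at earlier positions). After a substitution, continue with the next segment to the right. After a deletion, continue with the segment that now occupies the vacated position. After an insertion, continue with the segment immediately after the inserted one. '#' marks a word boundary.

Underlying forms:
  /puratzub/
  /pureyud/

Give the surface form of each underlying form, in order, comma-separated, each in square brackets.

/puratzub/:
  (1) Vowel Lowering: [puratzub] → [poratzub]
  (2) Final Devoicing: [poratzub] → [poratzup]
  (3) Regressive Voicing Assimilation: [poratzup] → [poradzup]
/pureyud/:
  (1) Vowel Lowering: [pureyud] → [poreyud]
  (2) Final Devoicing: [poreyud] → [poreyut]
  (3) Regressive Voicing Assimilation: no change — [poreyut]

[poradzup], [poreyut]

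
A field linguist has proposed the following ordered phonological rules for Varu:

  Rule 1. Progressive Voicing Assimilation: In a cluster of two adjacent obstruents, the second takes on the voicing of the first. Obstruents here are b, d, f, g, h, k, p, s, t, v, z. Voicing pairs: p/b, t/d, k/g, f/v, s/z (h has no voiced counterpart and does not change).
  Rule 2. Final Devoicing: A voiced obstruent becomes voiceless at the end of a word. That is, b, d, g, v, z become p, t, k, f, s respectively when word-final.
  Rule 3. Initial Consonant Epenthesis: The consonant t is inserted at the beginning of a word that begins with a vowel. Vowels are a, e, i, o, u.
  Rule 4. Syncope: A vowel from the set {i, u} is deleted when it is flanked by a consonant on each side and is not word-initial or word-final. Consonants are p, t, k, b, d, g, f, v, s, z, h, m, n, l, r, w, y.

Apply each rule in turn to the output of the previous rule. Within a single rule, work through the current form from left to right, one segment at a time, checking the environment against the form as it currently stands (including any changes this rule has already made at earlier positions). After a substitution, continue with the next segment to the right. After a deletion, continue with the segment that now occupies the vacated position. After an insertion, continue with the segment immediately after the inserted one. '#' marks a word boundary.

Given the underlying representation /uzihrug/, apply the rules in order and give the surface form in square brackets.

[tzhrk]

Rule 1 Progressive Voicing Assimilation: no change — [uzihrug]
Rule 2 Final Devoicing: [uzihrug] → [uzihruk]
Rule 3 Initial Consonant Epenthesis: [uzihruk] → [tuzihruk]
Rule 4 Syncope: [tuzihruk] → [tzhrk]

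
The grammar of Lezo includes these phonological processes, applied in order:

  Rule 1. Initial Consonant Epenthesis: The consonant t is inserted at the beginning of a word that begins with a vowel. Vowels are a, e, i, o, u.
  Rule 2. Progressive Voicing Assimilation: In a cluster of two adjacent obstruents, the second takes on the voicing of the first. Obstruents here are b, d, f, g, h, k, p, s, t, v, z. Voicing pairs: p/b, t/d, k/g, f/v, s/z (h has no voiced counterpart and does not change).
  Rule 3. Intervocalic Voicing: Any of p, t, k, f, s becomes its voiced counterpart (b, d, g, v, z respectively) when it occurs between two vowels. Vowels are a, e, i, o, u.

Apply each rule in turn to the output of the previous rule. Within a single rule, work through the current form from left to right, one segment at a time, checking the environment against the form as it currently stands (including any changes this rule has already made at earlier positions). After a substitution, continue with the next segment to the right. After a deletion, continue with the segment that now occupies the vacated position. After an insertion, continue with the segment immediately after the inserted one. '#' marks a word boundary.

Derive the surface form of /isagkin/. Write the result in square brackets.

Rule 1 Initial Consonant Epenthesis: [isagkin] → [tisagkin]
Rule 2 Progressive Voicing Assimilation: [tisagkin] → [tisaggin]
Rule 3 Intervocalic Voicing: [tisaggin] → [tizaggin]

[tizaggin]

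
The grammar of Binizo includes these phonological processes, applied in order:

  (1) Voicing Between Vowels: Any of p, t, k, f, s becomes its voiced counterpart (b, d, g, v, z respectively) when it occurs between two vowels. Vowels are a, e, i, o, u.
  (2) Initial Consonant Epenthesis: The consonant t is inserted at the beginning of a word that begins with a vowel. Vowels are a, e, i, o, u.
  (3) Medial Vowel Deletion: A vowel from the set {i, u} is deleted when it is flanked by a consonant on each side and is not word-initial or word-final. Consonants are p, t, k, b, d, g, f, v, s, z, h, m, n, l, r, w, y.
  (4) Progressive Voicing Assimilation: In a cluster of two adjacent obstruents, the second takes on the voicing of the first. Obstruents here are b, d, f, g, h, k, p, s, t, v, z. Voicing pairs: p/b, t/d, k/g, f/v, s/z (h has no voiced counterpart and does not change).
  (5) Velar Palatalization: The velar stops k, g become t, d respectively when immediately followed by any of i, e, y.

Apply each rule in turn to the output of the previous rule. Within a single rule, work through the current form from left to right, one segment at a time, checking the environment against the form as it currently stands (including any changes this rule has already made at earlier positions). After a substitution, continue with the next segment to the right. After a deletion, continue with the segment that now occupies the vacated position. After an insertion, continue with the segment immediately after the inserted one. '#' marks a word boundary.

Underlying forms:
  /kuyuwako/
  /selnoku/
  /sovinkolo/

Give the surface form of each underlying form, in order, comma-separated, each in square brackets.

[tywago], [selnogu], [sovnkolo]

/kuyuwako/:
  (1) Voicing Between Vowels: [kuyuwako] → [kuyuwago]
  (2) Initial Consonant Epenthesis: no change — [kuyuwago]
  (3) Medial Vowel Deletion: [kuyuwago] → [kywago]
  (4) Progressive Voicing Assimilation: no change — [kywago]
  (5) Velar Palatalization: [kywago] → [tywago]
/selnoku/:
  (1) Voicing Between Vowels: [selnoku] → [selnogu]
  (2) Initial Consonant Epenthesis: no change — [selnogu]
  (3) Medial Vowel Deletion: no change — [selnogu]
  (4) Progressive Voicing Assimilation: no change — [selnogu]
  (5) Velar Palatalization: no change — [selnogu]
/sovinkolo/:
  (1) Voicing Between Vowels: no change — [sovinkolo]
  (2) Initial Consonant Epenthesis: no change — [sovinkolo]
  (3) Medial Vowel Deletion: [sovinkolo] → [sovnkolo]
  (4) Progressive Voicing Assimilation: no change — [sovnkolo]
  (5) Velar Palatalization: no change — [sovnkolo]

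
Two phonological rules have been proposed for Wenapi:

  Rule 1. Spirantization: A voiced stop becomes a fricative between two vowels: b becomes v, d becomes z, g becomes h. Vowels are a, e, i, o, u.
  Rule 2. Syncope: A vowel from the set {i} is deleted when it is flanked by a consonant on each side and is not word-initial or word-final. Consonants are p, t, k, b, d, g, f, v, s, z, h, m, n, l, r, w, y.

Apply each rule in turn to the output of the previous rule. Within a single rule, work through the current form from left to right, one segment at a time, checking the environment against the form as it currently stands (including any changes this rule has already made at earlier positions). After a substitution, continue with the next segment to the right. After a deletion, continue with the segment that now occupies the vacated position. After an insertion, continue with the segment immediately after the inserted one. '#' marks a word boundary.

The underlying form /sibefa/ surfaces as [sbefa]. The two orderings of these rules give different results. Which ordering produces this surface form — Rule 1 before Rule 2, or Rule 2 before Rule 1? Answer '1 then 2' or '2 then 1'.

2 then 1

Order 1 then 2:
  1 Spirantization: [sibefa] → [sivefa]
  2 Syncope: [sivefa] → [svefa]
  result: [svefa]
Order 2 then 1:
  2 Syncope: [sibefa] → [sbefa]
  1 Spirantization: no change — [sbefa]
  result: [sbefa]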